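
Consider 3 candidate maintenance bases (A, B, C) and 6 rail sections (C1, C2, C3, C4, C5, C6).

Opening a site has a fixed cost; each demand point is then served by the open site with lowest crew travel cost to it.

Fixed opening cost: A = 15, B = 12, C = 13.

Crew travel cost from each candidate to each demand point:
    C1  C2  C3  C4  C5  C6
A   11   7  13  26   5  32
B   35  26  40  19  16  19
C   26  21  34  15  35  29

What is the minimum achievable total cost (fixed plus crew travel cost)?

Open {A, B}: assign each demand point to its cheapest open site.
  C1→A 11, C2→A 7, C3→A 13, C4→B 19, C5→A 5, C6→B 19
  crew travel cost 74, fixed 27 → total 101.
Compare {A, C}: crew travel cost 80 + fixed 28 = 108.
Compare {A}: crew travel cost 94 + fixed 15 = 109.
Compare {A, B, C}: crew travel cost 70 + fixed 40 = 110.
All other subsets cost ≥ 108. Minimum total cost: 101.

101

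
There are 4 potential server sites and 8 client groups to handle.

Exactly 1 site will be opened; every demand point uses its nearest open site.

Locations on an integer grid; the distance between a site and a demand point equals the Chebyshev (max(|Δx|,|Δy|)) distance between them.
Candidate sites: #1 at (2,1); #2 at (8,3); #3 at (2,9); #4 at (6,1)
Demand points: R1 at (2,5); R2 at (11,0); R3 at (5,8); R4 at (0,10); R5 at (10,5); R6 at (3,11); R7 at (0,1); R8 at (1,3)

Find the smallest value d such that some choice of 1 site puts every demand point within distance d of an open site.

Open {#2}.
  Farthest demand point is R4 at distance 8 (to #2); all others are ≤ 8.
With {#3} the worst case is 9.
With {#1} the worst case is 10.
No size-1 selection achieves below 8.

8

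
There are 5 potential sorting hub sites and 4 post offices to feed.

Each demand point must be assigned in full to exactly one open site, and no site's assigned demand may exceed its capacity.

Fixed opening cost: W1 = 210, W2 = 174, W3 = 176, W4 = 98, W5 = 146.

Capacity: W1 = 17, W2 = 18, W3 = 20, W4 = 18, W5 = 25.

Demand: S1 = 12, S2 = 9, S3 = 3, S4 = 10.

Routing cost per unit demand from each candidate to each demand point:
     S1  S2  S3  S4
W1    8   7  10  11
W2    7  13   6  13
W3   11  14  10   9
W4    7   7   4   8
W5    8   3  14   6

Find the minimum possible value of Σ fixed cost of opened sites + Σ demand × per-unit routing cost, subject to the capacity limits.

Open {W4, W5}; cheapest assignment that respects the capacities:
  W4 (cap 18, load 15): S1, S3 — cost 12×7 + 3×4 = 96
  W5 (cap 25, load 19): S2, S4 — cost 9×3 + 10×6 = 87
  Shipping 183, fixed 244 → total 427.
  Any other capacity-feasible assignment to {W4, W5} ships for at least 183.
Compare {W2, W5}: its best feasible assignment gives total 509.
Compare {W3, W5}: its best feasible assignment gives total 565.
Every other set of open sites that can feasibly serve all demand totals ≥ 509 even under its best assignment. Minimum: 427.

427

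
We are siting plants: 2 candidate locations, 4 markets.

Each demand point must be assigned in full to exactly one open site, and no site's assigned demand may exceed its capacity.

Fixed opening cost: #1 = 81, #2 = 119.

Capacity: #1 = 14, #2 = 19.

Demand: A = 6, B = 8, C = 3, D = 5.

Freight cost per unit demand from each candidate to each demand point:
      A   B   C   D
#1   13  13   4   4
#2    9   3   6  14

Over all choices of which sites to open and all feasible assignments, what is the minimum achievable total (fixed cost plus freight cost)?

Open {#1, #2}; cheapest assignment that respects the capacities:
  #1 (cap 14, load 8): C, D — cost 3×4 + 5×4 = 32
  #2 (cap 19, load 14): A, B — cost 6×9 + 8×3 = 78
  Shipping 110, fixed 200 → total 310.
  Any other capacity-feasible assignment to {#1, #2} ships for at least 110.
Total demand is 22 and no other set of sites has combined capacity ≥ 22, so {#1, #2} is the only feasible choice of open sites. Minimum: 310.

310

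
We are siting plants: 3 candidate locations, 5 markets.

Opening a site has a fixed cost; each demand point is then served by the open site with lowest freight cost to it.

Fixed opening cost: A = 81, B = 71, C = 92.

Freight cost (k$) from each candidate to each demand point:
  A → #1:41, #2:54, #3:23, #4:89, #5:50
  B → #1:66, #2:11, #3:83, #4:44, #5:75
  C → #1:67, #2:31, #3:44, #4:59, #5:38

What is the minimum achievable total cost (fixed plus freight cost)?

Open {A, B}: assign each demand point to its cheapest open site.
  #1→A 41, #2→B 11, #3→A 23, #4→B 44, #5→A 50
  freight cost 169, fixed 152 → total 321.
Compare {C}: freight cost 239 + fixed 92 = 331.
Compare {A}: freight cost 257 + fixed 81 = 338.
Compare {B}: freight cost 279 + fixed 71 = 350.
All other subsets cost ≥ 331. Minimum total cost: 321.

321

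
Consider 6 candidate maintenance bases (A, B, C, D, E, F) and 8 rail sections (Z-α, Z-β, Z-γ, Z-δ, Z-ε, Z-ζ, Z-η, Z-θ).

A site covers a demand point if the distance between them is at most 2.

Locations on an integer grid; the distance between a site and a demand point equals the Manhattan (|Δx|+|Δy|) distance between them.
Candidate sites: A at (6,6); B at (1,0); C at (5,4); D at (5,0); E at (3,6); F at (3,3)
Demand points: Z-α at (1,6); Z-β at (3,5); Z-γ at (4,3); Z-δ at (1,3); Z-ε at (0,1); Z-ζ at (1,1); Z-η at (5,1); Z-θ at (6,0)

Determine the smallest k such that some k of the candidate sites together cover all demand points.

Coverage sets (demand points within 2 of each site):
  A: {}
  B: {Z-ε, Z-ζ}
  C: {Z-γ}
  D: {Z-η, Z-θ}
  E: {Z-α, Z-β}
  F: {Z-β, Z-γ, Z-δ}
No 3 sites suffice: every size-3 union leaves at least one demand point uncovered.
But {B, D, E, F} covers everything, so the minimum is 4.

4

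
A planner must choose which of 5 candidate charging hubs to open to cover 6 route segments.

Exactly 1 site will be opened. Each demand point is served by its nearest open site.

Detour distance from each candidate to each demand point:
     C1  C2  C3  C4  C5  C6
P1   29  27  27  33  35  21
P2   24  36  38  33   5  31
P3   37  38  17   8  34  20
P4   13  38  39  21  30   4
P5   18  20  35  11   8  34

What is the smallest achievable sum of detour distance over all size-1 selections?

Open {P5}.
  C1→P5 18, C2→P5 20, C3→P5 35, C4→P5 11, C5→P5 8, C6→P5 34  ⇒ total 126.
Compare {P4}: total 145.
Compare {P3}: total 154.
No size-1 selection does better; minimum is 126.

126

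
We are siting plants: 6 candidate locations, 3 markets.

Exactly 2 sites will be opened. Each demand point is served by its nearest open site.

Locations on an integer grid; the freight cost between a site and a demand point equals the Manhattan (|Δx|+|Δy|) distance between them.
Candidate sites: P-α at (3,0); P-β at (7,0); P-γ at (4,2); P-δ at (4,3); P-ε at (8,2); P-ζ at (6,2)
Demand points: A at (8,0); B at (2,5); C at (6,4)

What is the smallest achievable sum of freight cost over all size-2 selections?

Open {P-β, P-δ}.
  A→P-β 1, B→P-δ 4, C→P-δ 3  ⇒ total 8.
Compare {P-δ, P-ε}: total 9.
Compare {P-β, P-γ}: total 10.
No size-2 selection does better; minimum is 8.

8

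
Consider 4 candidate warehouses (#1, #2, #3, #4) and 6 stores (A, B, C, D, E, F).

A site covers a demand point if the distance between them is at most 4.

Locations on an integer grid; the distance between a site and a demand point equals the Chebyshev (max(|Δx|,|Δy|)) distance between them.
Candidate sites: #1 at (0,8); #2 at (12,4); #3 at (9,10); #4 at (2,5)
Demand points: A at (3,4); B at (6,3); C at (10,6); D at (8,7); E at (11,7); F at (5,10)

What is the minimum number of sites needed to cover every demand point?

2

Coverage sets (demand points within 4 of each site):
  #1: {A}
  #2: {C, D, E}
  #3: {C, D, E, F}
  #4: {A, B}
No single site covers all 6 demand points.
But {#3, #4} covers everything, so the minimum is 2.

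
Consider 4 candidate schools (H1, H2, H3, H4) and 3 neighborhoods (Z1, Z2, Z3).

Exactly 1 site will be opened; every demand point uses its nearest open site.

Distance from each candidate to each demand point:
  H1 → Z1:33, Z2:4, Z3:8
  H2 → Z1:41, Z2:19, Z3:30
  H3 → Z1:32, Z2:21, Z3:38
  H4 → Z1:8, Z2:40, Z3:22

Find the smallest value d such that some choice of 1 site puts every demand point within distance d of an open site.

Open {H1}.
  Farthest demand point is Z1 at distance 33 (to H1); all others are ≤ 33.
With {H3} the worst case is 38.
With {H4} the worst case is 40.
No size-1 selection achieves below 33.

33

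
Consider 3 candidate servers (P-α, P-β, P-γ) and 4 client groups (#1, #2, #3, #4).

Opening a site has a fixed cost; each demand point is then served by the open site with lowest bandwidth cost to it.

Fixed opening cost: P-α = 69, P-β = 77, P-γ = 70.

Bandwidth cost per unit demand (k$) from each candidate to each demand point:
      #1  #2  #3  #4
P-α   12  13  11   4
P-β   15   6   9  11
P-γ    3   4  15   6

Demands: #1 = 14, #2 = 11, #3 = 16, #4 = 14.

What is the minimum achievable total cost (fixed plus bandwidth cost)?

457

Open {P-α, P-γ}: assign each demand point to its cheapest open site.
  #1→P-γ 14×3=42, #2→P-γ 11×4=44, #3→P-α 16×11=176, #4→P-α 14×4=56
  bandwidth cost 318, fixed 139 → total 457.
Compare {P-β, P-γ}: bandwidth cost 314 + fixed 147 = 461.
Compare {P-γ}: bandwidth cost 410 + fixed 70 = 480.
Compare {P-α, P-β, P-γ}: bandwidth cost 286 + fixed 216 = 502.
All other subsets cost ≥ 461. Minimum total cost: 457.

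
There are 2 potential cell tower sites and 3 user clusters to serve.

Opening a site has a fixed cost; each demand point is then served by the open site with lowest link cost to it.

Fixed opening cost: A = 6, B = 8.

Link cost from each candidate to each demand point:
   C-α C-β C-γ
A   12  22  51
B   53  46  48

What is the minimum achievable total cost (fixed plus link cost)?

Open {A}: assign each demand point to its cheapest open site.
  C-α→A 12, C-β→A 22, C-γ→A 51
  link cost 85, fixed 6 → total 91.
Compare {A, B}: link cost 82 + fixed 14 = 96.
Compare {B}: link cost 147 + fixed 8 = 155.

91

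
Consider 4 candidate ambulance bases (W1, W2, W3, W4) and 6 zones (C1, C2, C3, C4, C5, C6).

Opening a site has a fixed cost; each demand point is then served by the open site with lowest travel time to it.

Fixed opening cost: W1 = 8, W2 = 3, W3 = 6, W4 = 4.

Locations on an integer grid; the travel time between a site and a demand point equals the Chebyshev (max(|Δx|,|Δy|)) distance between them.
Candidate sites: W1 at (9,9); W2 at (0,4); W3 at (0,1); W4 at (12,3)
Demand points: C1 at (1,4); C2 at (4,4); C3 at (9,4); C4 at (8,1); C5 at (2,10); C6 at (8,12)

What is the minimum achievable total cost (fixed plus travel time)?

Open {W2, W4}: assign each demand point to its cheapest open site.
  C1→W2 1, C2→W2 4, C3→W4 3, C4→W4 4, C5→W2 6, C6→W2 8
  travel time 26, fixed 7 → total 33.
Compare {W1, W2, W4}: travel time 21 + fixed 15 = 36.
Compare {W1, W2}: travel time 27 + fixed 11 = 38.
Compare {W2}: travel time 36 + fixed 3 = 39.
All other subsets cost ≥ 36. Minimum total cost: 33.

33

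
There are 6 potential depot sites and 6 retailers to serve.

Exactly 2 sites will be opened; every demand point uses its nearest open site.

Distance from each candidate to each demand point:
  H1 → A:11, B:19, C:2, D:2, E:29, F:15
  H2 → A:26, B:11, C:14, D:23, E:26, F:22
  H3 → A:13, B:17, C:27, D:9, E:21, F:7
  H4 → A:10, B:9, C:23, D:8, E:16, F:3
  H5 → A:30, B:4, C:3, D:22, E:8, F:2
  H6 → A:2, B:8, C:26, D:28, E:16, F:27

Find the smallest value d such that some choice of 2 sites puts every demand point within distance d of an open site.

10

Open {H4, H5}.
  Farthest demand point is A at distance 10 (to H4); all others are ≤ 10.
With {H1, H5} the worst case is 11.
With {H3, H5} the worst case is 13.
No size-2 selection achieves below 10.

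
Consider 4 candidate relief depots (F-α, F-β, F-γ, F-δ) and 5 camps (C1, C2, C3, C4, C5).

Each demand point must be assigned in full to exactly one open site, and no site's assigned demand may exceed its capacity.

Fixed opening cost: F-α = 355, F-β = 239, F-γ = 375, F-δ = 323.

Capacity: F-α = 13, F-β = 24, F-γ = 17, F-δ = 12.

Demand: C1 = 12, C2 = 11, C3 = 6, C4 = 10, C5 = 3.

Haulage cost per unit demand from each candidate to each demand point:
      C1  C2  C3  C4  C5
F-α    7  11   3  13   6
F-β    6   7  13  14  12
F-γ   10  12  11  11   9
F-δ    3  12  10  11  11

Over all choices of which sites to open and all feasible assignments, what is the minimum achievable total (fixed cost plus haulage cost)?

Open {F-α, F-β, F-δ}; cheapest assignment that respects the capacities:
  F-α (cap 13, load 9): C3, C5 — cost 6×3 + 3×6 = 36
  F-β (cap 24, load 21): C2, C4 — cost 11×7 + 10×14 = 217
  F-δ (cap 12, load 12): C1 — cost 12×3 = 36
  Shipping 289, fixed 917 → total 1206.
  Any other capacity-feasible assignment to {F-α, F-β, F-δ} ships for at least 289.
Compare {F-β, F-γ, F-δ}: its best feasible assignment gives total 1262.
Compare {F-α, F-β, F-γ}: its best feasible assignment gives total 1264.
Every other set of open sites that can feasibly serve all demand totals ≥ 1262 even under its best assignment. Minimum: 1206.

1206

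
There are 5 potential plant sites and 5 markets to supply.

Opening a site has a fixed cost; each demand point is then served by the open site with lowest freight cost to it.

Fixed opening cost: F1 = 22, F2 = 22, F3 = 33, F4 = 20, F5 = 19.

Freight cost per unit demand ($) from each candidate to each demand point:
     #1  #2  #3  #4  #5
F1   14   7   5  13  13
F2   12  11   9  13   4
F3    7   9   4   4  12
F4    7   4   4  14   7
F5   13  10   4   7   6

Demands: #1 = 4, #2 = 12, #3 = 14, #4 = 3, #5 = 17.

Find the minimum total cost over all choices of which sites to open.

Open {F2, F4}: assign each demand point to its cheapest open site.
  #1→F4 4×7=28, #2→F4 12×4=48, #3→F4 14×4=56, #4→F2 3×13=39, #5→F2 17×4=68
  freight cost 239, fixed 42 → total 281.
Compare {F2, F4, F5}: freight cost 221 + fixed 61 = 282.
Compare {F2, F3, F4}: freight cost 212 + fixed 75 = 287.
Compare {F4, F5}: freight cost 255 + fixed 39 = 294.
All other subsets cost ≥ 282. Minimum total cost: 281.

281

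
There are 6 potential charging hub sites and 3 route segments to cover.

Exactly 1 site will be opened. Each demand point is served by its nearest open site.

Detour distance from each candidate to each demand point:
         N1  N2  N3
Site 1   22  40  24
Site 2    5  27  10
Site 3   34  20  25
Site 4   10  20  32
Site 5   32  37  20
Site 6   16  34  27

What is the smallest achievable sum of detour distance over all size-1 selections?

Open {Site 2}.
  N1→Site 2 5, N2→Site 2 27, N3→Site 2 10  ⇒ total 42.
Compare {Site 4}: total 62.
Compare {Site 6}: total 77.
No size-1 selection does better; minimum is 42.

42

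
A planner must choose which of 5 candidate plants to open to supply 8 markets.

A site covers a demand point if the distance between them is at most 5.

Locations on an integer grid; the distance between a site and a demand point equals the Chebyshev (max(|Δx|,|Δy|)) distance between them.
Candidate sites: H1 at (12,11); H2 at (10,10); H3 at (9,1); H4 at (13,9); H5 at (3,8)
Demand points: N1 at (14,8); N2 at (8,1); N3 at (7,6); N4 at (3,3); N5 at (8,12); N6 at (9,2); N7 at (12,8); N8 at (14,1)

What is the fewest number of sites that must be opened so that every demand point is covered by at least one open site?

3

Coverage sets (demand points within 5 of each site):
  H1: {N1, N3, N5, N7}
  H2: {N1, N3, N5, N7}
  H3: {N2, N3, N6, N8}
  H4: {N1, N5, N7}
  H5: {N3, N4, N5}
No 2 sites suffice: every size-2 union leaves at least one demand point uncovered.
But {H1, H3, H5} covers everything, so the minimum is 3.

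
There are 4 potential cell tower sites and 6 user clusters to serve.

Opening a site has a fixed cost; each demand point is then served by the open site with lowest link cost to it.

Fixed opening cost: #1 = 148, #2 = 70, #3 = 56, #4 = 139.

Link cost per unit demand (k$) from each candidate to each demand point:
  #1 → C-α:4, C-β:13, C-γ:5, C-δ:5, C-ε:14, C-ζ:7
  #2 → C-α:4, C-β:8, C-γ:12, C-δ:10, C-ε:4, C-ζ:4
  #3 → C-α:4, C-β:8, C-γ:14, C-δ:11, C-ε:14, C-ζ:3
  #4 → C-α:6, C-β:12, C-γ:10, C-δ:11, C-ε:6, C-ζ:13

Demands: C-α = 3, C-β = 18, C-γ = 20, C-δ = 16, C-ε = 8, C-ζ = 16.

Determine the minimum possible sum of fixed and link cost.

650

Open {#1, #2}: assign each demand point to its cheapest open site.
  C-α→#1 3×4=12, C-β→#2 18×8=144, C-γ→#1 20×5=100, C-δ→#1 16×5=80, C-ε→#2 8×4=32, C-ζ→#2 16×4=64
  link cost 432, fixed 218 → total 650.
Compare {#1, #2, #3}: link cost 416 + fixed 274 = 690.
Compare {#1, #3}: link cost 496 + fixed 204 = 700.
Compare {#2}: link cost 652 + fixed 70 = 722.
All other subsets cost ≥ 690. Minimum total cost: 650.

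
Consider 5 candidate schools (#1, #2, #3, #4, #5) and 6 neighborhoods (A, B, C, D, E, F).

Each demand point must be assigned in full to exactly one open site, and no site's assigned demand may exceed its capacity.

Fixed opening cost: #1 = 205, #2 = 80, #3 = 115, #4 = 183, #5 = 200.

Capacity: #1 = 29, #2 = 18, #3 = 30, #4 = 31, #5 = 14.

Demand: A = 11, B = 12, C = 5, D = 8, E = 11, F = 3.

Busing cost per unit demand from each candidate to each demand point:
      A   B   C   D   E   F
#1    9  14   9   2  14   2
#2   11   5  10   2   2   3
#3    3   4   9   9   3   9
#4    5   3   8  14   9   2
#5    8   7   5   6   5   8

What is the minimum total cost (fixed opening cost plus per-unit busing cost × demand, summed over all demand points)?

518

Open {#3, #4}; cheapest assignment that respects the capacities:
  #3 (cap 30, load 30): A, D, E — cost 11×3 + 8×9 + 11×3 = 138
  #4 (cap 31, load 20): B, C, F — cost 12×3 + 5×8 + 3×2 = 82
  Shipping 220, fixed 298 → total 518.
  Any other capacity-feasible assignment to {#3, #4} ships for at least 220.
Compare {#2, #3, #4}: its best feasible assignment gives total 542.
Compare {#1, #3}: its best feasible assignment gives total 567.
Every other set of open sites that can feasibly serve all demand totals ≥ 542 even under its best assignment. Minimum: 518.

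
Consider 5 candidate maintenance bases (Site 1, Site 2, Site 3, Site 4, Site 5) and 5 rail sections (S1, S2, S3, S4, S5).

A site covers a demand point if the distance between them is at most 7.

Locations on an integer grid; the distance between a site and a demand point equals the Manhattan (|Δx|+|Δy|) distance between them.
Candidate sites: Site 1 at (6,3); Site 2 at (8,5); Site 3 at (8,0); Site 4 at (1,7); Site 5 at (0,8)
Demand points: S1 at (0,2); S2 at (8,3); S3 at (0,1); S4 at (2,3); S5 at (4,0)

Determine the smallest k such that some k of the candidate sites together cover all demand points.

2

Coverage sets (demand points within 7 of each site):
  Site 1: {S1, S2, S4, S5}
  Site 2: {S2}
  Site 3: {S2, S5}
  Site 4: {S1, S3, S4}
  Site 5: {S1, S3, S4}
No single site covers all 5 demand points.
But {Site 1, Site 4} covers everything, so the minimum is 2.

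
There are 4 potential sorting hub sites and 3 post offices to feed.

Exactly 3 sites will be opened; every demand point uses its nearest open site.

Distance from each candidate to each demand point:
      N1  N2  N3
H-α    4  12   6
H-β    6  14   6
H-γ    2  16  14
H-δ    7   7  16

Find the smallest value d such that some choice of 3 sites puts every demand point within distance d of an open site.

7

Open {H-α, H-β, H-δ}.
  Farthest demand point is N2 at distance 7 (to H-δ); all others are ≤ 7.
With {H-α, H-γ, H-δ} the worst case is 7.
With {H-β, H-γ, H-δ} the worst case is 7.
No size-3 selection achieves below 7.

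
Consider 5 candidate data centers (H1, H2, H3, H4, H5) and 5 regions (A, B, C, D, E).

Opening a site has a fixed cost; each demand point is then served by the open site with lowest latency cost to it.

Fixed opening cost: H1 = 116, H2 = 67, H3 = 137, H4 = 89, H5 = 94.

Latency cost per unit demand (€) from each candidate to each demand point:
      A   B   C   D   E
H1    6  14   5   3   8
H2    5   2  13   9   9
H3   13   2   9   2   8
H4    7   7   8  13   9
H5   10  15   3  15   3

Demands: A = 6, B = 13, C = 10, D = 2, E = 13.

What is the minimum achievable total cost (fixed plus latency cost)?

304

Open {H2, H5}: assign each demand point to its cheapest open site.
  A→H2 6×5=30, B→H2 13×2=26, C→H5 10×3=30, D→H2 2×9=18, E→H5 13×3=39
  latency cost 143, fixed 161 → total 304.
Compare {H2}: latency cost 321 + fixed 67 = 388.
Compare {H3, H5}: latency cost 159 + fixed 231 = 390.
Compare {H2, H4, H5}: latency cost 143 + fixed 250 = 393.
All other subsets cost ≥ 388. Minimum total cost: 304.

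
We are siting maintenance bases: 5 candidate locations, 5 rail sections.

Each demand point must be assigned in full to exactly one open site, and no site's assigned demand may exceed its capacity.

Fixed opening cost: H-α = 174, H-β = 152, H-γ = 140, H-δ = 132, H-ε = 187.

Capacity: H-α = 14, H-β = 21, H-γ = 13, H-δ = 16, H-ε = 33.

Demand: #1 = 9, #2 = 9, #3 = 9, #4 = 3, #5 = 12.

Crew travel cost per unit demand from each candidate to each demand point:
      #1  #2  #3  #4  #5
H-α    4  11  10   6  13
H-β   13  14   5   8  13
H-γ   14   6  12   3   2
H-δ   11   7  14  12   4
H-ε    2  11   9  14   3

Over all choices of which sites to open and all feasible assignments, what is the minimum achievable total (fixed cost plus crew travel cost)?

525

Open {H-γ, H-ε}; cheapest assignment that respects the capacities:
  H-γ (cap 13, load 12): #2, #4 — cost 9×6 + 3×3 = 63
  H-ε (cap 33, load 30): #1, #3, #5 — cost 9×2 + 9×9 + 12×3 = 135
  Shipping 198, fixed 327 → total 525.
  Any other capacity-feasible assignment to {H-γ, H-ε} ships for at least 198.
Compare {H-δ, H-ε}: its best feasible assignment gives total 553.
Compare {H-β, H-ε}: its best feasible assignment gives total 561.
Every other set of open sites that can feasibly serve all demand totals ≥ 553 even under its best assignment. Minimum: 525.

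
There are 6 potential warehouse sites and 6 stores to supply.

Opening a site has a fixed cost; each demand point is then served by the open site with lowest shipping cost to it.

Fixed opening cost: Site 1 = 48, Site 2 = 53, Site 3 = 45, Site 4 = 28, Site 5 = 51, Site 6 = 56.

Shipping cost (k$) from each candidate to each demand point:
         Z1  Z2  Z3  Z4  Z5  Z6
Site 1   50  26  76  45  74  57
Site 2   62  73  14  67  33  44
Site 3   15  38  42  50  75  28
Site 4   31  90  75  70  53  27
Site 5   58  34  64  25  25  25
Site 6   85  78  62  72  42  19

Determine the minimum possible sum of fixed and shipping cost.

262

Open {Site 3, Site 5}: assign each demand point to its cheapest open site.
  Z1→Site 3 15, Z2→Site 5 34, Z3→Site 3 42, Z4→Site 5 25, Z5→Site 5 25, Z6→Site 5 25
  shipping cost 166, fixed 96 → total 262.
Compare {Site 2, Site 3}: shipping cost 178 + fixed 98 = 276.
Compare {Site 5}: shipping cost 231 + fixed 51 = 282.
Compare {Site 4, Site 5}: shipping cost 204 + fixed 79 = 283.
All other subsets cost ≥ 276. Minimum total cost: 262.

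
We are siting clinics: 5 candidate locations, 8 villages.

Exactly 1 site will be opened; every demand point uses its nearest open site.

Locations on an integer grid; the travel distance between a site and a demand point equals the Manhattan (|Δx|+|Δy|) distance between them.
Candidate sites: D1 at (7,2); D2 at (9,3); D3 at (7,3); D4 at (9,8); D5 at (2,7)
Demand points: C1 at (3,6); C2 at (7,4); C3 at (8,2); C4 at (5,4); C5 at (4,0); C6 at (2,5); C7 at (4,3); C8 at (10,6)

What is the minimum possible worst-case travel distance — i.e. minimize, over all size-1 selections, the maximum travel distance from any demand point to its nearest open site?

7

Open {D3}.
  Farthest demand point is C1 at travel distance 7 (to D3); all others are ≤ 7.
With {D1} the worst case is 8.
With {D2} the worst case is 9.
No size-1 selection achieves below 7.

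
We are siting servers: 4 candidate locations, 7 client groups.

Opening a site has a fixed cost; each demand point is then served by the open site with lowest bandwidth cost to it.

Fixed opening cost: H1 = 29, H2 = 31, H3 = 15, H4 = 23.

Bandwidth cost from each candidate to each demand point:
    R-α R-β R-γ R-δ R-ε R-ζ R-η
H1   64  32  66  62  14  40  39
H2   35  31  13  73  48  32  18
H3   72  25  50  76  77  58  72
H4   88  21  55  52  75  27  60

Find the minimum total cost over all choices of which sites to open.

Open {H1, H2, H4}: assign each demand point to its cheapest open site.
  R-α→H2 35, R-β→H4 21, R-γ→H2 13, R-δ→H4 52, R-ε→H1 14, R-ζ→H4 27, R-η→H2 18
  bandwidth cost 180, fixed 83 → total 263.
Compare {H1, H2}: bandwidth cost 205 + fixed 60 = 265.
Compare {H2, H4}: bandwidth cost 214 + fixed 54 = 268.
Compare {H1, H2, H3}: bandwidth cost 199 + fixed 75 = 274.
All other subsets cost ≥ 265. Minimum total cost: 263.

263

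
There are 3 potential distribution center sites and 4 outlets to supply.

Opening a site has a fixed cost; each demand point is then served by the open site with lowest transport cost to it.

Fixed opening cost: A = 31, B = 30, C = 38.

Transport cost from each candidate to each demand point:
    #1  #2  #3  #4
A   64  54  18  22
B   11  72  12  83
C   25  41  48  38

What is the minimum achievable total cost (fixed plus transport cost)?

160

Open {A, B}: assign each demand point to its cheapest open site.
  #1→B 11, #2→A 54, #3→B 12, #4→A 22
  transport cost 99, fixed 61 → total 160.
Compare {B, C}: transport cost 102 + fixed 68 = 170.
Compare {A, C}: transport cost 106 + fixed 69 = 175.
Compare {A, B, C}: transport cost 86 + fixed 99 = 185.
All other subsets cost ≥ 170. Minimum total cost: 160.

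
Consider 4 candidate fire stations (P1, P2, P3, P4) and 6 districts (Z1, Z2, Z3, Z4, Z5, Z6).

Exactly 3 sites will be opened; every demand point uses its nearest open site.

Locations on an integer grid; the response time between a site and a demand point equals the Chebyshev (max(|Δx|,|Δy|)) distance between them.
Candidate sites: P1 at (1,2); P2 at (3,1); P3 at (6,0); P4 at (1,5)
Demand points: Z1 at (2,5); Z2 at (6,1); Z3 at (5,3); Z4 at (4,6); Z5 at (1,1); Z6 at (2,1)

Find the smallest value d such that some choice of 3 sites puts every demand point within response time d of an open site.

3

Open {P1, P2, P4}.
  Farthest demand point is Z2 at response time 3 (to P2); all others are ≤ 3.
With {P1, P3, P4} the worst case is 3.
With {P2, P3, P4} the worst case is 3.
No size-3 selection achieves below 3.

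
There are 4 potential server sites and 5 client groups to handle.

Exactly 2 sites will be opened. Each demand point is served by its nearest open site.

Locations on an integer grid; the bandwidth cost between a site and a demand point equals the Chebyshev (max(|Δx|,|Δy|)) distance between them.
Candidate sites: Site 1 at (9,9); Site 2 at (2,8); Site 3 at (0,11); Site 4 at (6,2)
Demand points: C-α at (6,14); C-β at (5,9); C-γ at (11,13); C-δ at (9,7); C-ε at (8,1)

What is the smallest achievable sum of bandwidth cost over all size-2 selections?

17

Open {Site 1, Site 4}.
  C-α→Site 1 5, C-β→Site 1 4, C-γ→Site 1 4, C-δ→Site 1 2, C-ε→Site 4 2  ⇒ total 17.
Compare {Site 1, Site 2}: total 21.
Compare {Site 1, Site 3}: total 23.
No size-2 selection does better; minimum is 17.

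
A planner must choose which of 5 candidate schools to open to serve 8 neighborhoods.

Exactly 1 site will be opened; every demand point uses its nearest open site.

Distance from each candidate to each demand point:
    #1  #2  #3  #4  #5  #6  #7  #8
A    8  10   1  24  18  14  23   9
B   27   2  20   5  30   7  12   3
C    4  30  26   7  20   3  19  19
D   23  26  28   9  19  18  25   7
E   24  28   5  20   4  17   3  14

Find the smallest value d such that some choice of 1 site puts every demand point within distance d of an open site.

24

Open {A}.
  Farthest demand point is #4 at distance 24 (to A); all others are ≤ 24.
With {D} the worst case is 28.
With {E} the worst case is 28.
No size-1 selection achieves below 24.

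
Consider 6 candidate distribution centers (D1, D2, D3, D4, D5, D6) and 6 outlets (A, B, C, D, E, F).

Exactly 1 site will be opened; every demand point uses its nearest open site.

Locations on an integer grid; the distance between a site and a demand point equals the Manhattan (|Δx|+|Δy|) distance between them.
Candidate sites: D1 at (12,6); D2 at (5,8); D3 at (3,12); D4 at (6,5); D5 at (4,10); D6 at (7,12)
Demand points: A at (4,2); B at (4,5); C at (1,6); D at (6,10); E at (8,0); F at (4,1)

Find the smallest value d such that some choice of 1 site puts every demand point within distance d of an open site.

7

Open {D4}.
  Farthest demand point is E at distance 7 (to D4); all others are ≤ 7.
With {D2} the worst case is 11.
With {D1} the worst case is 13.
No size-1 selection achieves below 7.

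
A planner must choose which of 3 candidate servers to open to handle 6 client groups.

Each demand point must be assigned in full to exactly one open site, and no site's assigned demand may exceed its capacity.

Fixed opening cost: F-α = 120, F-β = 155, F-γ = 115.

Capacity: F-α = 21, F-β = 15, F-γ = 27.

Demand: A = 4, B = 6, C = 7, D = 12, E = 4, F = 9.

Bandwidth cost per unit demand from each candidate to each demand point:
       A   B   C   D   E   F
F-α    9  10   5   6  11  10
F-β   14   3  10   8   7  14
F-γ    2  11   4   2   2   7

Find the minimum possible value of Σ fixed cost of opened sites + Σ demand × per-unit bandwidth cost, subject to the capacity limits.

Open {F-α, F-γ}; cheapest assignment that respects the capacities:
  F-α (cap 21, load 15): B, F — cost 6×10 + 9×10 = 150
  F-γ (cap 27, load 27): A, C, D, E — cost 4×2 + 7×4 + 12×2 + 4×2 = 68
  Shipping 218, fixed 235 → total 453.
  Any other capacity-feasible assignment to {F-α, F-γ} ships for at least 218.
Compare {F-β, F-γ}: its best feasible assignment gives total 482.
Compare {F-α, F-β, F-γ}: its best feasible assignment gives total 566.
Every other set of open sites that can feasibly serve all demand totals ≥ 482 even under its best assignment. Minimum: 453.

453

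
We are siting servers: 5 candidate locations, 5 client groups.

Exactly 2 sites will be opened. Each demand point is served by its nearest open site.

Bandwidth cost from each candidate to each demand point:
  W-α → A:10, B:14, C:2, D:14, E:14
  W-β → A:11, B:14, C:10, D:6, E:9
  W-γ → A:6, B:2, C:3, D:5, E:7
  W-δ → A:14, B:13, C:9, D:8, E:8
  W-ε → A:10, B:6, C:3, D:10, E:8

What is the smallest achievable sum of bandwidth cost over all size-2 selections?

Open {W-α, W-γ}.
  A→W-γ 6, B→W-γ 2, C→W-α 2, D→W-γ 5, E→W-γ 7  ⇒ total 22.
Compare {W-β, W-γ}: total 23.
Compare {W-γ, W-δ}: total 23.
No size-2 selection does better; minimum is 22.

22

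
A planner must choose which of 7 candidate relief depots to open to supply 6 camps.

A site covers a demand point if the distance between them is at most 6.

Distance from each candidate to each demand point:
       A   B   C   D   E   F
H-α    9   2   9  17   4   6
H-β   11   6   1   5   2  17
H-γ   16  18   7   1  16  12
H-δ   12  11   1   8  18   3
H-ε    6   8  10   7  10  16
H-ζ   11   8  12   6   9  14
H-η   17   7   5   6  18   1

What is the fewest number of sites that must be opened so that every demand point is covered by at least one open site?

Coverage sets (demand points within 6 of each site):
  H-α: {B, E, F}
  H-β: {B, C, D, E}
  H-γ: {D}
  H-δ: {C, F}
  H-ε: {A}
  H-ζ: {D}
  H-η: {C, D, F}
No 2 sites suffice: every size-2 union leaves at least one demand point uncovered.
But {H-α, H-β, H-ε} covers everything, so the minimum is 3.

3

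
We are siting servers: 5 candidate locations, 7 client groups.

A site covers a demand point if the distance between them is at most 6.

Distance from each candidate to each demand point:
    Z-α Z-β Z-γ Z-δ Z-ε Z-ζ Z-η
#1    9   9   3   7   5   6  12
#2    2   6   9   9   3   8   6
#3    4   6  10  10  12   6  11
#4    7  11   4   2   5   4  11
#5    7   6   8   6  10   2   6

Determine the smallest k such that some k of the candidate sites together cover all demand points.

2

Coverage sets (demand points within 6 of each site):
  #1: {Z-γ, Z-ε, Z-ζ}
  #2: {Z-α, Z-β, Z-ε, Z-η}
  #3: {Z-α, Z-β, Z-ζ}
  #4: {Z-γ, Z-δ, Z-ε, Z-ζ}
  #5: {Z-β, Z-δ, Z-ζ, Z-η}
No single site covers all 7 demand points.
But {#2, #4} covers everything, so the minimum is 2.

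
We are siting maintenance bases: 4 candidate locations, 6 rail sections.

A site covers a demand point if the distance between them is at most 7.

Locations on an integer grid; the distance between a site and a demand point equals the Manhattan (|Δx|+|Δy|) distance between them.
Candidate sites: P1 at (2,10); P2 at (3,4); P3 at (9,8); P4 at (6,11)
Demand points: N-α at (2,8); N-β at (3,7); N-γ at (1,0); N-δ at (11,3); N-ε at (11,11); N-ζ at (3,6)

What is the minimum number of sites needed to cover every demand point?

Coverage sets (demand points within 7 of each site):
  P1: {N-α, N-β, N-ζ}
  P2: {N-α, N-β, N-γ, N-ζ}
  P3: {N-α, N-β, N-δ, N-ε}
  P4: {N-α, N-β, N-ε}
No single site covers all 6 demand points.
But {P2, P3} covers everything, so the minimum is 2.

2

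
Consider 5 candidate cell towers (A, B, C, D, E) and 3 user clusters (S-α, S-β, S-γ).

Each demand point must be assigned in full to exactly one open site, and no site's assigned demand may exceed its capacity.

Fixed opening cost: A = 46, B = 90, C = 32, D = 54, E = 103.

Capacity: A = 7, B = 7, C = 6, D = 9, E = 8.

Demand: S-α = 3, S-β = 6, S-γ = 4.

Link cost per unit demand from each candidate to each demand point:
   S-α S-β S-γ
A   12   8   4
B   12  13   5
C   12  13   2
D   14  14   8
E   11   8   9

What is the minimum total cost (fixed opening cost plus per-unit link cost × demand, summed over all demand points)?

Open {A, C}; cheapest assignment that respects the capacities:
  A (cap 7, load 7): S-α, S-γ — cost 3×12 + 4×4 = 52
  C (cap 6, load 6): S-β — cost 6×13 = 78
  Shipping 130, fixed 78 → total 208.
  Any other capacity-feasible assignment to {A, C} ships for at least 130.
Compare {C, D}: its best feasible assignment gives total 220.
Compare {A, D}: its best feasible assignment gives total 222.
Every other set of open sites that can feasibly serve all demand totals ≥ 220 even under its best assignment. Minimum: 208.

208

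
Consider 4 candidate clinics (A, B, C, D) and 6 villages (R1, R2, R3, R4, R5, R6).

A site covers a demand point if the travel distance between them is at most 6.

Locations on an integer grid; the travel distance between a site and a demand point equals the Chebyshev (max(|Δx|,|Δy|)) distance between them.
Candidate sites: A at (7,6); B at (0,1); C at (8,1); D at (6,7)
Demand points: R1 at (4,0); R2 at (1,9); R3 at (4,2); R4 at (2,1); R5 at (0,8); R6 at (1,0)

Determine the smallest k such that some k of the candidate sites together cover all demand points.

2

Coverage sets (demand points within 6 of each site):
  A: {R1, R2, R3, R4, R6}
  B: {R1, R3, R4, R6}
  C: {R1, R3, R4}
  D: {R2, R3, R4, R5}
No single site covers all 6 demand points.
But {A, D} covers everything, so the minimum is 2.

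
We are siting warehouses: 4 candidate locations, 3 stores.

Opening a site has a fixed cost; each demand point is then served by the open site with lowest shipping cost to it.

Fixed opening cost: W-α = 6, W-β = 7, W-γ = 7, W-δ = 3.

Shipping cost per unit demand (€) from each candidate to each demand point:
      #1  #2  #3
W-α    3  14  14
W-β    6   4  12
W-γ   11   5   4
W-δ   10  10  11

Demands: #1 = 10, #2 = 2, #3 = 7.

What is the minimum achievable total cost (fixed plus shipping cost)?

Open {W-α, W-γ}: assign each demand point to its cheapest open site.
  #1→W-α 10×3=30, #2→W-γ 2×5=10, #3→W-γ 7×4=28
  shipping cost 68, fixed 13 → total 81.
Compare {W-α, W-γ, W-δ}: shipping cost 68 + fixed 16 = 84.
Compare {W-α, W-β, W-γ}: shipping cost 66 + fixed 20 = 86.
Compare {W-α, W-β, W-γ, W-δ}: shipping cost 66 + fixed 23 = 89.
All other subsets cost ≥ 84. Minimum total cost: 81.

81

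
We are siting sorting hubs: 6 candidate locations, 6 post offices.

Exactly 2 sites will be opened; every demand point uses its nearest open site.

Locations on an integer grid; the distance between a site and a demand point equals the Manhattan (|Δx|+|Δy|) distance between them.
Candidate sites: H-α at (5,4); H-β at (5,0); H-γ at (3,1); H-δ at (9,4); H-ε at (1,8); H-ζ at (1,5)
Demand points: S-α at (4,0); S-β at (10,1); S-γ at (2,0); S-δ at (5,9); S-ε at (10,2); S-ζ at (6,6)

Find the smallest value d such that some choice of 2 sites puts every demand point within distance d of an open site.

Open {H-α, H-β}.
  Farthest demand point is S-ε at distance 7 (to H-α); all others are ≤ 7.
With {H-α, H-γ} the worst case is 7.
With {H-α, H-δ} the worst case is 7.
No size-2 selection achieves below 7.

7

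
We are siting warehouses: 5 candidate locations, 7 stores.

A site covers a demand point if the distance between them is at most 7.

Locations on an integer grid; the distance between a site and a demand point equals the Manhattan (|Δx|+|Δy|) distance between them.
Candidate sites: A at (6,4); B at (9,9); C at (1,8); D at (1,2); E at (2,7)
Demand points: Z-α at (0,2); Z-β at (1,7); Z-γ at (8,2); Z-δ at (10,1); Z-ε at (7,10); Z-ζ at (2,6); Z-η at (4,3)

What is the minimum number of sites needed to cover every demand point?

2

Coverage sets (demand points within 7 of each site):
  A: {Z-γ, Z-δ, Z-ε, Z-ζ, Z-η}
  B: {Z-ε}
  C: {Z-α, Z-β, Z-ζ}
  D: {Z-α, Z-β, Z-γ, Z-ζ, Z-η}
  E: {Z-α, Z-β, Z-ζ, Z-η}
No single site covers all 7 demand points.
But {A, C} covers everything, so the minimum is 2.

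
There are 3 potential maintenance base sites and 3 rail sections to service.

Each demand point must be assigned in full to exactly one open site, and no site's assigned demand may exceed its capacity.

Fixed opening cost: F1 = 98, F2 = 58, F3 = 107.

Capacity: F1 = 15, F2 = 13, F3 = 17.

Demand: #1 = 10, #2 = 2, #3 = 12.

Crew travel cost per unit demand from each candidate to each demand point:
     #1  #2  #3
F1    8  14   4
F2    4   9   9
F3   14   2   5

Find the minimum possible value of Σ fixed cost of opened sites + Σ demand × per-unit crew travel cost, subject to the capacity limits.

262

Open {F1, F2}; cheapest assignment that respects the capacities:
  F1 (cap 15, load 12): #3 — cost 12×4 = 48
  F2 (cap 13, load 12): #1, #2 — cost 10×4 + 2×9 = 58
  Shipping 106, fixed 156 → total 262.
  Any other capacity-feasible assignment to {F1, F2} ships for at least 106.
Compare {F2, F3}: its best feasible assignment gives total 269.
Compare {F1, F3}: its best feasible assignment gives total 349.
Every other set of open sites that can feasibly serve all demand totals ≥ 269 even under its best assignment. Minimum: 262.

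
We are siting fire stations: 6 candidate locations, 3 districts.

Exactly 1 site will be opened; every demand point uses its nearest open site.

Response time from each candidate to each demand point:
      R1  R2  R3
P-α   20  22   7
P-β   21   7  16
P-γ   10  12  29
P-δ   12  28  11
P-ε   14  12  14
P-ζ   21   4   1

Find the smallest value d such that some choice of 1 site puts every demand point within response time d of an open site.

Open {P-ε}.
  Farthest demand point is R1 at response time 14 (to P-ε); all others are ≤ 14.
With {P-β} the worst case is 21.
With {P-ζ} the worst case is 21.
No size-1 selection achieves below 14.

14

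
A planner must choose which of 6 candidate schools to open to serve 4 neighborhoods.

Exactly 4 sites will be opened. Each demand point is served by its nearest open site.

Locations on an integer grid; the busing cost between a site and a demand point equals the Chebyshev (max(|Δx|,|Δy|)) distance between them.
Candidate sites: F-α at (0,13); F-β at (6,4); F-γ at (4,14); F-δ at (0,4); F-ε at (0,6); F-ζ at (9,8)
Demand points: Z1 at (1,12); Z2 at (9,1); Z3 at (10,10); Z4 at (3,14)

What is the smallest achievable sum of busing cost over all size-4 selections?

Open {F-α, F-β, F-γ, F-ζ}.
  Z1→F-α 1, Z2→F-β 3, Z3→F-ζ 2, Z4→F-γ 1  ⇒ total 7.
Compare {F-α, F-β, F-δ, F-ζ}: total 9.
Compare {F-α, F-β, F-ε, F-ζ}: total 9.
No size-4 selection does better; minimum is 7.

7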